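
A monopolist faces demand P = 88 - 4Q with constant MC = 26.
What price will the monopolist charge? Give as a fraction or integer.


MR = 88 - 8Q
Set MR = MC: 88 - 8Q = 26
Q* = 31/4
Substitute into demand:
P* = 88 - 4*31/4 = 57

57


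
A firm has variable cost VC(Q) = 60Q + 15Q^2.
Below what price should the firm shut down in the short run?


AVC(Q) = VC(Q)/Q = 60 + 15Q
AVC is increasing in Q, so minimum AVC is at Q -> 0+.
Min AVC = 60
The firm should shut down if P < 60.

60


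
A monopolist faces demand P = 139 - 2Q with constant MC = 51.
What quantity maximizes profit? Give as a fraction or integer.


TR = P*Q = (139 - 2Q)Q = 139Q - 2Q^2
MR = dTR/dQ = 139 - 4Q
Set MR = MC:
139 - 4Q = 51
88 = 4Q
Q* = 88/4 = 22

22


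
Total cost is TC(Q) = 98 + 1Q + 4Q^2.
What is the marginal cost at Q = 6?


MC = dTC/dQ = 1 + 2*4*Q
At Q = 6:
MC = 1 + 8*6
MC = 1 + 48 = 49

49


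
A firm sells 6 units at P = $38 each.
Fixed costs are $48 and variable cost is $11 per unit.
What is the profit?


Total Revenue = P * Q = 38 * 6 = $228
Total Cost = FC + VC*Q = 48 + 11*6 = $114
Profit = TR - TC = 228 - 114 = $114

$114


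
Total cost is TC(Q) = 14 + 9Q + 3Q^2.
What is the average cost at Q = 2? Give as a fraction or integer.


TC(2) = 14 + 9*2 + 3*2^2
TC(2) = 14 + 18 + 12 = 44
AC = TC/Q = 44/2 = 22

22


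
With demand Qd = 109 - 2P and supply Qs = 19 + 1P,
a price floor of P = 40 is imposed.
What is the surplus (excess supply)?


At P = 40:
Qd = 109 - 2*40 = 29
Qs = 19 + 1*40 = 59
Surplus = Qs - Qd = 59 - 29 = 30

30


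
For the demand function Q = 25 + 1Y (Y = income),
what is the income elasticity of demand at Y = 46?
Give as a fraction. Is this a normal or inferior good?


dQ/dY = 1
At Y = 46: Q = 25 + 1*46 = 71
Ey = (dQ/dY)(Y/Q) = 1 * 46 / 71 = 46/71
Since Ey > 0, this is a normal good.

46/71 (normal good)


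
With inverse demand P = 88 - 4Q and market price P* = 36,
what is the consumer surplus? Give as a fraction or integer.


Maximum willingness to pay (at Q=0): P_max = 88
Quantity demanded at P* = 36:
Q* = (88 - 36)/4 = 13
CS = (1/2) * Q* * (P_max - P*)
CS = (1/2) * 13 * (88 - 36)
CS = (1/2) * 13 * 52 = 338

338


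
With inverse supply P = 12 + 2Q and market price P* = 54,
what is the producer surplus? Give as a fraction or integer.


Minimum supply price (at Q=0): P_min = 12
Quantity supplied at P* = 54:
Q* = (54 - 12)/2 = 21
PS = (1/2) * Q* * (P* - P_min)
PS = (1/2) * 21 * (54 - 12)
PS = (1/2) * 21 * 42 = 441

441


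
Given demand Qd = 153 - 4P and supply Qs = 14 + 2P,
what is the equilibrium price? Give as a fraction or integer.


At equilibrium, Qd = Qs.
153 - 4P = 14 + 2P
153 - 14 = 4P + 2P
139 = 6P
P* = 139/6 = 139/6

139/6


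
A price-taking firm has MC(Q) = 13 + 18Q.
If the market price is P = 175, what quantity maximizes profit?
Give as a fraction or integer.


In perfect competition, profit is maximized where P = MC.
175 = 13 + 18Q
162 = 18Q
Q* = 162/18 = 9

9


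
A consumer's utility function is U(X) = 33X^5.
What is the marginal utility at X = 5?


MU = dU/dX = 33*5*X^(5-1)
MU = 165*X^4
At X = 5:
MU = 165 * 5^4
MU = 165 * 625 = 103125

103125


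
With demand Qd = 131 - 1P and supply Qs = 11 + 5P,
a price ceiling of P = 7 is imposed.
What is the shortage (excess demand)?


At P = 7:
Qd = 131 - 1*7 = 124
Qs = 11 + 5*7 = 46
Shortage = Qd - Qs = 124 - 46 = 78

78


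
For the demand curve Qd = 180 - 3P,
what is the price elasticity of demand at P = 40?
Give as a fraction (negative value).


dQ/dP = -3
At P = 40: Q = 180 - 3*40 = 60
E = (dQ/dP)(P/Q) = (-3)(40/60) = -2

-2


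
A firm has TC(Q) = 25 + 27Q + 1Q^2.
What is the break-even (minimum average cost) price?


AC(Q) = 25/Q + 27 + 1Q
To minimize: dAC/dQ = -25/Q^2 + 1 = 0
Q^2 = 25/1 = 25
Q* = 5
Min AC = 25/5 + 27 + 1*5
Min AC = 5 + 27 + 5 = 37

37


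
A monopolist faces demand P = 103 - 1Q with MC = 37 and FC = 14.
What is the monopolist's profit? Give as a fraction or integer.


MR = MC: 103 - 2Q = 37
Q* = 33
P* = 103 - 1*33 = 70
Profit = (P* - MC)*Q* - FC
= (70 - 37)*33 - 14
= 33*33 - 14
= 1089 - 14 = 1075

1075


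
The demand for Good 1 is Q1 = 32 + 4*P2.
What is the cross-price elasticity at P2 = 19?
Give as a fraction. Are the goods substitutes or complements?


dQ1/dP2 = 4
At P2 = 19: Q1 = 32 + 4*19 = 108
Exy = (dQ1/dP2)(P2/Q1) = 4 * 19 / 108 = 19/27
Since Exy > 0, the goods are substitutes.

19/27 (substitutes)


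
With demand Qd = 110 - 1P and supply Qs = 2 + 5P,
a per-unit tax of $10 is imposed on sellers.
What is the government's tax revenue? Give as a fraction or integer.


With tax on sellers, new supply: Qs' = 2 + 5(P - 10)
= 5P - 48
New equilibrium quantity:
Q_new = 251/3
Tax revenue = tax * Q_new = 10 * 251/3 = 2510/3

2510/3


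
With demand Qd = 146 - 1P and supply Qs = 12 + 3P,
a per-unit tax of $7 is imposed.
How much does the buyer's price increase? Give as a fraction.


With a per-unit tax, the buyer's price increase depends on relative slopes.
Supply slope: d = 3, Demand slope: b = 1
Buyer's price increase = d * tax / (b + d)
= 3 * 7 / (1 + 3)
= 21 / 4 = 21/4

21/4


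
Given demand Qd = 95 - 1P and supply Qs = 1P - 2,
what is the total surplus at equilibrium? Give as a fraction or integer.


Find equilibrium: 95 - 1P = 1P - 2
95 + 2 = 2P
P* = 97/2 = 97/2
Q* = 1*97/2 - 2 = 93/2
Inverse demand: P = 95 - Q/1, so P_max = 95
Inverse supply: P = 2 + Q/1, so P_min = 2
CS = (1/2) * 93/2 * (95 - 97/2) = 8649/8
PS = (1/2) * 93/2 * (97/2 - 2) = 8649/8
TS = CS + PS = 8649/8 + 8649/8 = 8649/4

8649/4


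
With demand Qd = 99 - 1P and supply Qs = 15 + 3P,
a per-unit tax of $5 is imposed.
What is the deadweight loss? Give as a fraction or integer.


Pre-tax equilibrium quantity: Q* = 78
Post-tax equilibrium quantity: Q_tax = 297/4
Reduction in quantity: Q* - Q_tax = 15/4
DWL = (1/2) * tax * (Q* - Q_tax)
DWL = (1/2) * 5 * 15/4 = 75/8

75/8


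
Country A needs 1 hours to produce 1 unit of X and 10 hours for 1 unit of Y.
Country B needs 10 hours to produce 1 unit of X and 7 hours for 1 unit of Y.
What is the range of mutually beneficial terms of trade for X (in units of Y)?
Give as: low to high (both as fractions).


Opportunity cost of X for Country A = hours_X / hours_Y = 1/10 = 1/10 units of Y
Opportunity cost of X for Country B = hours_X / hours_Y = 10/7 = 10/7 units of Y
Terms of trade must be between the two opportunity costs.
Range: 1/10 to 10/7

1/10 to 10/7


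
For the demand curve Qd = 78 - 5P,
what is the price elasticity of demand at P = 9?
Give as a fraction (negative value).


dQ/dP = -5
At P = 9: Q = 78 - 5*9 = 33
E = (dQ/dP)(P/Q) = (-5)(9/33) = -15/11

-15/11


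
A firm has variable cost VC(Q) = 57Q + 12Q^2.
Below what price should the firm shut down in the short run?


AVC(Q) = VC(Q)/Q = 57 + 12Q
AVC is increasing in Q, so minimum AVC is at Q -> 0+.
Min AVC = 57
The firm should shut down if P < 57.

57


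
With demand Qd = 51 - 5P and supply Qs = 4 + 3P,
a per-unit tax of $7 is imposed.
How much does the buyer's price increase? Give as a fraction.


With a per-unit tax, the buyer's price increase depends on relative slopes.
Supply slope: d = 3, Demand slope: b = 5
Buyer's price increase = d * tax / (b + d)
= 3 * 7 / (5 + 3)
= 21 / 8 = 21/8

21/8


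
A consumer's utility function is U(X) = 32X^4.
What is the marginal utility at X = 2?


MU = dU/dX = 32*4*X^(4-1)
MU = 128*X^3
At X = 2:
MU = 128 * 2^3
MU = 128 * 8 = 1024

1024


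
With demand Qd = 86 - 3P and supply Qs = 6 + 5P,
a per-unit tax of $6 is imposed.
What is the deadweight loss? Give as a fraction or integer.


Pre-tax equilibrium quantity: Q* = 56
Post-tax equilibrium quantity: Q_tax = 179/4
Reduction in quantity: Q* - Q_tax = 45/4
DWL = (1/2) * tax * (Q* - Q_tax)
DWL = (1/2) * 6 * 45/4 = 135/4

135/4


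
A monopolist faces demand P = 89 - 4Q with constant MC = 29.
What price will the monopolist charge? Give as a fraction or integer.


MR = 89 - 8Q
Set MR = MC: 89 - 8Q = 29
Q* = 15/2
Substitute into demand:
P* = 89 - 4*15/2 = 59

59


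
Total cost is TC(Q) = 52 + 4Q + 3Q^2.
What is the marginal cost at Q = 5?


MC = dTC/dQ = 4 + 2*3*Q
At Q = 5:
MC = 4 + 6*5
MC = 4 + 30 = 34

34


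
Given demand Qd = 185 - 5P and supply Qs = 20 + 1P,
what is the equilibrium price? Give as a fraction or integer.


At equilibrium, Qd = Qs.
185 - 5P = 20 + 1P
185 - 20 = 5P + 1P
165 = 6P
P* = 165/6 = 55/2

55/2


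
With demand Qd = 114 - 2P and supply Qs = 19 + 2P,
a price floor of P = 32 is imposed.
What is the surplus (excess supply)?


At P = 32:
Qd = 114 - 2*32 = 50
Qs = 19 + 2*32 = 83
Surplus = Qs - Qd = 83 - 50 = 33

33


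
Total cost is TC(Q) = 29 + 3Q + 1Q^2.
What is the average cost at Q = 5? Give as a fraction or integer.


TC(5) = 29 + 3*5 + 1*5^2
TC(5) = 29 + 15 + 25 = 69
AC = TC/Q = 69/5 = 69/5

69/5


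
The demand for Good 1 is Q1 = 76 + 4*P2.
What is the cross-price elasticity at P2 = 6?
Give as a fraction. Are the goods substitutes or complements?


dQ1/dP2 = 4
At P2 = 6: Q1 = 76 + 4*6 = 100
Exy = (dQ1/dP2)(P2/Q1) = 4 * 6 / 100 = 6/25
Since Exy > 0, the goods are substitutes.

6/25 (substitutes)


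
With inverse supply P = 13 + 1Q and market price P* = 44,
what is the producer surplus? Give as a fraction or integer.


Minimum supply price (at Q=0): P_min = 13
Quantity supplied at P* = 44:
Q* = (44 - 13)/1 = 31
PS = (1/2) * Q* * (P* - P_min)
PS = (1/2) * 31 * (44 - 13)
PS = (1/2) * 31 * 31 = 961/2

961/2


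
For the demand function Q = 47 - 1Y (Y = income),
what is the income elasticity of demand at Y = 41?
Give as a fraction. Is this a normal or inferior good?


dQ/dY = -1
At Y = 41: Q = 47 - 1*41 = 6
Ey = (dQ/dY)(Y/Q) = -1 * 41 / 6 = -41/6
Since Ey < 0, this is a inferior good.

-41/6 (inferior good)


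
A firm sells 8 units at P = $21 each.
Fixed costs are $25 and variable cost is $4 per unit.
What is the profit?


Total Revenue = P * Q = 21 * 8 = $168
Total Cost = FC + VC*Q = 25 + 4*8 = $57
Profit = TR - TC = 168 - 57 = $111

$111


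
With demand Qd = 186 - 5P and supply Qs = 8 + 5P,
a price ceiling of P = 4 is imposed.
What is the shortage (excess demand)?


At P = 4:
Qd = 186 - 5*4 = 166
Qs = 8 + 5*4 = 28
Shortage = Qd - Qs = 166 - 28 = 138

138


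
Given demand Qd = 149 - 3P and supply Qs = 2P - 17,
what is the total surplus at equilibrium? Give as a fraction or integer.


Find equilibrium: 149 - 3P = 2P - 17
149 + 17 = 5P
P* = 166/5 = 166/5
Q* = 2*166/5 - 17 = 247/5
Inverse demand: P = 149/3 - Q/3, so P_max = 149/3
Inverse supply: P = 17/2 + Q/2, so P_min = 17/2
CS = (1/2) * 247/5 * (149/3 - 166/5) = 61009/150
PS = (1/2) * 247/5 * (166/5 - 17/2) = 61009/100
TS = CS + PS = 61009/150 + 61009/100 = 61009/60

61009/60


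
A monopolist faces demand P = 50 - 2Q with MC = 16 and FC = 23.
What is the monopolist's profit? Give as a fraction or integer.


MR = MC: 50 - 4Q = 16
Q* = 17/2
P* = 50 - 2*17/2 = 33
Profit = (P* - MC)*Q* - FC
= (33 - 16)*17/2 - 23
= 17*17/2 - 23
= 289/2 - 23 = 243/2

243/2


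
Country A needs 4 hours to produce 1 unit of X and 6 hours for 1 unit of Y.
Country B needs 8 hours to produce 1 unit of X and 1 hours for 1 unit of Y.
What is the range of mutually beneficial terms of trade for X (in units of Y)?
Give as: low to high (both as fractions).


Opportunity cost of X for Country A = hours_X / hours_Y = 4/6 = 2/3 units of Y
Opportunity cost of X for Country B = hours_X / hours_Y = 8/1 = 8 units of Y
Terms of trade must be between the two opportunity costs.
Range: 2/3 to 8

2/3 to 8


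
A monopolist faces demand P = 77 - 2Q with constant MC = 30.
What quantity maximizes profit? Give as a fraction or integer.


TR = P*Q = (77 - 2Q)Q = 77Q - 2Q^2
MR = dTR/dQ = 77 - 4Q
Set MR = MC:
77 - 4Q = 30
47 = 4Q
Q* = 47/4 = 47/4

47/4


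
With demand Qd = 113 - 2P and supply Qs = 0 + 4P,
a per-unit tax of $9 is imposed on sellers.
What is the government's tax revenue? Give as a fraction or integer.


With tax on sellers, new supply: Qs' = 0 + 4(P - 9)
= 4P - 36
New equilibrium quantity:
Q_new = 190/3
Tax revenue = tax * Q_new = 9 * 190/3 = 570

570


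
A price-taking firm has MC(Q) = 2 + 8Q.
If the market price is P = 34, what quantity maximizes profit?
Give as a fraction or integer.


In perfect competition, profit is maximized where P = MC.
34 = 2 + 8Q
32 = 8Q
Q* = 32/8 = 4

4


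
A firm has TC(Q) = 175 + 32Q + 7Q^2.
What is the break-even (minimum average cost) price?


AC(Q) = 175/Q + 32 + 7Q
To minimize: dAC/dQ = -175/Q^2 + 7 = 0
Q^2 = 175/7 = 25
Q* = 5
Min AC = 175/5 + 32 + 7*5
Min AC = 35 + 32 + 35 = 102

102


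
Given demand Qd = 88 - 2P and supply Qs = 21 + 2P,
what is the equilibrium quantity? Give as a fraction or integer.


First find equilibrium price:
88 - 2P = 21 + 2P
P* = 67/4 = 67/4
Then substitute into demand:
Q* = 88 - 2 * 67/4 = 109/2

109/2


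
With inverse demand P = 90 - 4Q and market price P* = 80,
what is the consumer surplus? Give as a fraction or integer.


Maximum willingness to pay (at Q=0): P_max = 90
Quantity demanded at P* = 80:
Q* = (90 - 80)/4 = 5/2
CS = (1/2) * Q* * (P_max - P*)
CS = (1/2) * 5/2 * (90 - 80)
CS = (1/2) * 5/2 * 10 = 25/2

25/2


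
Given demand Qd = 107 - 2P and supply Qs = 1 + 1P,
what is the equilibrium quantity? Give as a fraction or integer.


First find equilibrium price:
107 - 2P = 1 + 1P
P* = 106/3 = 106/3
Then substitute into demand:
Q* = 107 - 2 * 106/3 = 109/3

109/3


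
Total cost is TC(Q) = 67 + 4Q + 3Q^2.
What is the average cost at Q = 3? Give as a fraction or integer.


TC(3) = 67 + 4*3 + 3*3^2
TC(3) = 67 + 12 + 27 = 106
AC = TC/Q = 106/3 = 106/3

106/3


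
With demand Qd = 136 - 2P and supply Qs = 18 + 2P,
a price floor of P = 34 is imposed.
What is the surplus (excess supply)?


At P = 34:
Qd = 136 - 2*34 = 68
Qs = 18 + 2*34 = 86
Surplus = Qs - Qd = 86 - 68 = 18

18


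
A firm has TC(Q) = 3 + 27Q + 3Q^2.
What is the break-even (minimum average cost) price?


AC(Q) = 3/Q + 27 + 3Q
To minimize: dAC/dQ = -3/Q^2 + 3 = 0
Q^2 = 3/3 = 1
Q* = 1
Min AC = 3/1 + 27 + 3*1
Min AC = 3 + 27 + 3 = 33

33


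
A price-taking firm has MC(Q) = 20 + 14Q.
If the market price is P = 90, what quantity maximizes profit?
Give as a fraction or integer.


In perfect competition, profit is maximized where P = MC.
90 = 20 + 14Q
70 = 14Q
Q* = 70/14 = 5

5


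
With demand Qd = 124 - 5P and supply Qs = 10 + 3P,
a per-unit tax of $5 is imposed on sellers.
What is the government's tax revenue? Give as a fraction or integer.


With tax on sellers, new supply: Qs' = 10 + 3(P - 5)
= 3P - 5
New equilibrium quantity:
Q_new = 347/8
Tax revenue = tax * Q_new = 5 * 347/8 = 1735/8

1735/8


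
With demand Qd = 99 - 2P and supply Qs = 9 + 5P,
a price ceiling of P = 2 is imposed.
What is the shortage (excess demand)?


At P = 2:
Qd = 99 - 2*2 = 95
Qs = 9 + 5*2 = 19
Shortage = Qd - Qs = 95 - 19 = 76

76


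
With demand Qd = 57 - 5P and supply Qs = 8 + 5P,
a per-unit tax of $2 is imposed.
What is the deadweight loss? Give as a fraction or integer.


Pre-tax equilibrium quantity: Q* = 65/2
Post-tax equilibrium quantity: Q_tax = 55/2
Reduction in quantity: Q* - Q_tax = 5
DWL = (1/2) * tax * (Q* - Q_tax)
DWL = (1/2) * 2 * 5 = 5

5


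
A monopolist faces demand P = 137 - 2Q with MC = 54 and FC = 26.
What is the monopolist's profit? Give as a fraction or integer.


MR = MC: 137 - 4Q = 54
Q* = 83/4
P* = 137 - 2*83/4 = 191/2
Profit = (P* - MC)*Q* - FC
= (191/2 - 54)*83/4 - 26
= 83/2*83/4 - 26
= 6889/8 - 26 = 6681/8

6681/8


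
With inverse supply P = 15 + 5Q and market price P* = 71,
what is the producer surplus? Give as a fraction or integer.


Minimum supply price (at Q=0): P_min = 15
Quantity supplied at P* = 71:
Q* = (71 - 15)/5 = 56/5
PS = (1/2) * Q* * (P* - P_min)
PS = (1/2) * 56/5 * (71 - 15)
PS = (1/2) * 56/5 * 56 = 1568/5

1568/5


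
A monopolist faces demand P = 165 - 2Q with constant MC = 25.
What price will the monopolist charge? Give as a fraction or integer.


MR = 165 - 4Q
Set MR = MC: 165 - 4Q = 25
Q* = 35
Substitute into demand:
P* = 165 - 2*35 = 95

95


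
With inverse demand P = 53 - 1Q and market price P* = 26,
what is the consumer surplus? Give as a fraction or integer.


Maximum willingness to pay (at Q=0): P_max = 53
Quantity demanded at P* = 26:
Q* = (53 - 26)/1 = 27
CS = (1/2) * Q* * (P_max - P*)
CS = (1/2) * 27 * (53 - 26)
CS = (1/2) * 27 * 27 = 729/2

729/2


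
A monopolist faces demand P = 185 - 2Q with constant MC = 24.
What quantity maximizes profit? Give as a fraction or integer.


TR = P*Q = (185 - 2Q)Q = 185Q - 2Q^2
MR = dTR/dQ = 185 - 4Q
Set MR = MC:
185 - 4Q = 24
161 = 4Q
Q* = 161/4 = 161/4

161/4


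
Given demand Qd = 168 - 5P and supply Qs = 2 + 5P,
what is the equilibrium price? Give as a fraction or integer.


At equilibrium, Qd = Qs.
168 - 5P = 2 + 5P
168 - 2 = 5P + 5P
166 = 10P
P* = 166/10 = 83/5

83/5


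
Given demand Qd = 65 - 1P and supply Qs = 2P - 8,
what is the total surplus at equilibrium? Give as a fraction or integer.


Find equilibrium: 65 - 1P = 2P - 8
65 + 8 = 3P
P* = 73/3 = 73/3
Q* = 2*73/3 - 8 = 122/3
Inverse demand: P = 65 - Q/1, so P_max = 65
Inverse supply: P = 4 + Q/2, so P_min = 4
CS = (1/2) * 122/3 * (65 - 73/3) = 7442/9
PS = (1/2) * 122/3 * (73/3 - 4) = 3721/9
TS = CS + PS = 7442/9 + 3721/9 = 3721/3

3721/3


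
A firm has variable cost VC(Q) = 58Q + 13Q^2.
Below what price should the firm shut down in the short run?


AVC(Q) = VC(Q)/Q = 58 + 13Q
AVC is increasing in Q, so minimum AVC is at Q -> 0+.
Min AVC = 58
The firm should shut down if P < 58.

58


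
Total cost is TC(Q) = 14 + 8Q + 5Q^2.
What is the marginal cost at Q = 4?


MC = dTC/dQ = 8 + 2*5*Q
At Q = 4:
MC = 8 + 10*4
MC = 8 + 40 = 48

48


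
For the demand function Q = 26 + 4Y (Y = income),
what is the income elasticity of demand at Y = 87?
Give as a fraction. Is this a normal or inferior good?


dQ/dY = 4
At Y = 87: Q = 26 + 4*87 = 374
Ey = (dQ/dY)(Y/Q) = 4 * 87 / 374 = 174/187
Since Ey > 0, this is a normal good.

174/187 (normal good)


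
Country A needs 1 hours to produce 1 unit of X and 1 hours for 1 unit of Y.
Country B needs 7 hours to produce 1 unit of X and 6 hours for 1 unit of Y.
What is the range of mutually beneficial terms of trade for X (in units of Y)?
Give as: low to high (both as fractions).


Opportunity cost of X for Country A = hours_X / hours_Y = 1/1 = 1 units of Y
Opportunity cost of X for Country B = hours_X / hours_Y = 7/6 = 7/6 units of Y
Terms of trade must be between the two opportunity costs.
Range: 1 to 7/6

1 to 7/6


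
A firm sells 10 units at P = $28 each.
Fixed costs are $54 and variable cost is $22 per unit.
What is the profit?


Total Revenue = P * Q = 28 * 10 = $280
Total Cost = FC + VC*Q = 54 + 22*10 = $274
Profit = TR - TC = 280 - 274 = $6

$6


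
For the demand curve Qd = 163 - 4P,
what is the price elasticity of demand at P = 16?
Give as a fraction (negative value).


dQ/dP = -4
At P = 16: Q = 163 - 4*16 = 99
E = (dQ/dP)(P/Q) = (-4)(16/99) = -64/99

-64/99


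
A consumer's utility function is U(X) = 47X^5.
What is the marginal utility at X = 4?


MU = dU/dX = 47*5*X^(5-1)
MU = 235*X^4
At X = 4:
MU = 235 * 4^4
MU = 235 * 256 = 60160

60160


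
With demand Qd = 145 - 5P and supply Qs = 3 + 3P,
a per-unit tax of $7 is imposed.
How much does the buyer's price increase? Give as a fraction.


With a per-unit tax, the buyer's price increase depends on relative slopes.
Supply slope: d = 3, Demand slope: b = 5
Buyer's price increase = d * tax / (b + d)
= 3 * 7 / (5 + 3)
= 21 / 8 = 21/8

21/8


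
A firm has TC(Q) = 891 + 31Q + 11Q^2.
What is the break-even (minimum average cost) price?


AC(Q) = 891/Q + 31 + 11Q
To minimize: dAC/dQ = -891/Q^2 + 11 = 0
Q^2 = 891/11 = 81
Q* = 9
Min AC = 891/9 + 31 + 11*9
Min AC = 99 + 31 + 99 = 229

229


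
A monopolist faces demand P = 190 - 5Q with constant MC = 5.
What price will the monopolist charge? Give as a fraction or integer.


MR = 190 - 10Q
Set MR = MC: 190 - 10Q = 5
Q* = 37/2
Substitute into demand:
P* = 190 - 5*37/2 = 195/2

195/2


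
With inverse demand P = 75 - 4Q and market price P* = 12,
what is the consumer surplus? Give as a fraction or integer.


Maximum willingness to pay (at Q=0): P_max = 75
Quantity demanded at P* = 12:
Q* = (75 - 12)/4 = 63/4
CS = (1/2) * Q* * (P_max - P*)
CS = (1/2) * 63/4 * (75 - 12)
CS = (1/2) * 63/4 * 63 = 3969/8

3969/8


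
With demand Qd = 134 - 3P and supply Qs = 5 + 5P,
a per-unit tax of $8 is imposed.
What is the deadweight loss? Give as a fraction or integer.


Pre-tax equilibrium quantity: Q* = 685/8
Post-tax equilibrium quantity: Q_tax = 565/8
Reduction in quantity: Q* - Q_tax = 15
DWL = (1/2) * tax * (Q* - Q_tax)
DWL = (1/2) * 8 * 15 = 60

60


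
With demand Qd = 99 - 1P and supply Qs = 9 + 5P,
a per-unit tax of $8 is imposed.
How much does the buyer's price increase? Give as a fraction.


With a per-unit tax, the buyer's price increase depends on relative slopes.
Supply slope: d = 5, Demand slope: b = 1
Buyer's price increase = d * tax / (b + d)
= 5 * 8 / (1 + 5)
= 40 / 6 = 20/3

20/3


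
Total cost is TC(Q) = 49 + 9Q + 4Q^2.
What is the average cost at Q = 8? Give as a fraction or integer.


TC(8) = 49 + 9*8 + 4*8^2
TC(8) = 49 + 72 + 256 = 377
AC = TC/Q = 377/8 = 377/8

377/8


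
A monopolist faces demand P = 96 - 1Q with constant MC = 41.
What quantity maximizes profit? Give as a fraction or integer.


TR = P*Q = (96 - 1Q)Q = 96Q - 1Q^2
MR = dTR/dQ = 96 - 2Q
Set MR = MC:
96 - 2Q = 41
55 = 2Q
Q* = 55/2 = 55/2

55/2


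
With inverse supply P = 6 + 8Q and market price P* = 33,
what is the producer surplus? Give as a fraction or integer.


Minimum supply price (at Q=0): P_min = 6
Quantity supplied at P* = 33:
Q* = (33 - 6)/8 = 27/8
PS = (1/2) * Q* * (P* - P_min)
PS = (1/2) * 27/8 * (33 - 6)
PS = (1/2) * 27/8 * 27 = 729/16

729/16


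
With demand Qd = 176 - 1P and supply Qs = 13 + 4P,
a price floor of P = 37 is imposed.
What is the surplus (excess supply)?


At P = 37:
Qd = 176 - 1*37 = 139
Qs = 13 + 4*37 = 161
Surplus = Qs - Qd = 161 - 139 = 22

22


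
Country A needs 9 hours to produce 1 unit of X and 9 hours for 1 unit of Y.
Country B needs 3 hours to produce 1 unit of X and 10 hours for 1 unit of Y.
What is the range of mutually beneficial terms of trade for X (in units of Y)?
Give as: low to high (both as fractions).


Opportunity cost of X for Country A = hours_X / hours_Y = 9/9 = 1 units of Y
Opportunity cost of X for Country B = hours_X / hours_Y = 3/10 = 3/10 units of Y
Terms of trade must be between the two opportunity costs.
Range: 3/10 to 1

3/10 to 1


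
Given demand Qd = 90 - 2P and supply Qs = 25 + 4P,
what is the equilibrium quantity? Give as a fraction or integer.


First find equilibrium price:
90 - 2P = 25 + 4P
P* = 65/6 = 65/6
Then substitute into demand:
Q* = 90 - 2 * 65/6 = 205/3

205/3


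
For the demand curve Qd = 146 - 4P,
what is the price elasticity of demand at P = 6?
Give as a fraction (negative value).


dQ/dP = -4
At P = 6: Q = 146 - 4*6 = 122
E = (dQ/dP)(P/Q) = (-4)(6/122) = -12/61

-12/61


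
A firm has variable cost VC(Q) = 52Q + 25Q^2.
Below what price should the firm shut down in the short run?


AVC(Q) = VC(Q)/Q = 52 + 25Q
AVC is increasing in Q, so minimum AVC is at Q -> 0+.
Min AVC = 52
The firm should shut down if P < 52.

52


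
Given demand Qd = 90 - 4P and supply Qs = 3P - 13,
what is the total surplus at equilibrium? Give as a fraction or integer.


Find equilibrium: 90 - 4P = 3P - 13
90 + 13 = 7P
P* = 103/7 = 103/7
Q* = 3*103/7 - 13 = 218/7
Inverse demand: P = 45/2 - Q/4, so P_max = 45/2
Inverse supply: P = 13/3 + Q/3, so P_min = 13/3
CS = (1/2) * 218/7 * (45/2 - 103/7) = 11881/98
PS = (1/2) * 218/7 * (103/7 - 13/3) = 23762/147
TS = CS + PS = 11881/98 + 23762/147 = 11881/42

11881/42


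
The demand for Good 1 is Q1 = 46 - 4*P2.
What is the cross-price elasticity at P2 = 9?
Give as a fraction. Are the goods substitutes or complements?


dQ1/dP2 = -4
At P2 = 9: Q1 = 46 - 4*9 = 10
Exy = (dQ1/dP2)(P2/Q1) = -4 * 9 / 10 = -18/5
Since Exy < 0, the goods are complements.

-18/5 (complements)


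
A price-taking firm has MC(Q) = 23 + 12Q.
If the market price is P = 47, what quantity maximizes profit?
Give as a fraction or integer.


In perfect competition, profit is maximized where P = MC.
47 = 23 + 12Q
24 = 12Q
Q* = 24/12 = 2

2


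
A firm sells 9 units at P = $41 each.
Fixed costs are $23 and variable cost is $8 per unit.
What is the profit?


Total Revenue = P * Q = 41 * 9 = $369
Total Cost = FC + VC*Q = 23 + 8*9 = $95
Profit = TR - TC = 369 - 95 = $274

$274


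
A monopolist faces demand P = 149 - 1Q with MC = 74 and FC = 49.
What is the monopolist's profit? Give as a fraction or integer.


MR = MC: 149 - 2Q = 74
Q* = 75/2
P* = 149 - 1*75/2 = 223/2
Profit = (P* - MC)*Q* - FC
= (223/2 - 74)*75/2 - 49
= 75/2*75/2 - 49
= 5625/4 - 49 = 5429/4

5429/4


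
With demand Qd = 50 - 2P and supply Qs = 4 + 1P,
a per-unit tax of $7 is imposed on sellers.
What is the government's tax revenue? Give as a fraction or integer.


With tax on sellers, new supply: Qs' = 4 + 1(P - 7)
= 1P - 3
New equilibrium quantity:
Q_new = 44/3
Tax revenue = tax * Q_new = 7 * 44/3 = 308/3

308/3


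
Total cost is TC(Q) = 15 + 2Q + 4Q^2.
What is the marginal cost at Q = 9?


MC = dTC/dQ = 2 + 2*4*Q
At Q = 9:
MC = 2 + 8*9
MC = 2 + 72 = 74

74


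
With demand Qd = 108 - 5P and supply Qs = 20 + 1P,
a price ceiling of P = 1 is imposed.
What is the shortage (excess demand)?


At P = 1:
Qd = 108 - 5*1 = 103
Qs = 20 + 1*1 = 21
Shortage = Qd - Qs = 103 - 21 = 82

82


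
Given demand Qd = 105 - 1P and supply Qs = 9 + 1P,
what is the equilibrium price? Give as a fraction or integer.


At equilibrium, Qd = Qs.
105 - 1P = 9 + 1P
105 - 9 = 1P + 1P
96 = 2P
P* = 96/2 = 48

48


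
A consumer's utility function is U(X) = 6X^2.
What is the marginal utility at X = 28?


MU = dU/dX = 6*2*X^(2-1)
MU = 12*X^1
At X = 28:
MU = 12 * 28^1
MU = 12 * 28 = 336

336


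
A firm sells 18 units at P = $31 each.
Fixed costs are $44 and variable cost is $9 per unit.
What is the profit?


Total Revenue = P * Q = 31 * 18 = $558
Total Cost = FC + VC*Q = 44 + 9*18 = $206
Profit = TR - TC = 558 - 206 = $352

$352


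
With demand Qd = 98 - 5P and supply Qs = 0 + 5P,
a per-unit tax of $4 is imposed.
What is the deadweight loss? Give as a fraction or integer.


Pre-tax equilibrium quantity: Q* = 49
Post-tax equilibrium quantity: Q_tax = 39
Reduction in quantity: Q* - Q_tax = 10
DWL = (1/2) * tax * (Q* - Q_tax)
DWL = (1/2) * 4 * 10 = 20

20


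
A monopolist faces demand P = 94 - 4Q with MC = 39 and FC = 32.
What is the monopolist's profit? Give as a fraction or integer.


MR = MC: 94 - 8Q = 39
Q* = 55/8
P* = 94 - 4*55/8 = 133/2
Profit = (P* - MC)*Q* - FC
= (133/2 - 39)*55/8 - 32
= 55/2*55/8 - 32
= 3025/16 - 32 = 2513/16

2513/16


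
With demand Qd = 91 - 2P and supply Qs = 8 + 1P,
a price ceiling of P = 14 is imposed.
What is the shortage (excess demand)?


At P = 14:
Qd = 91 - 2*14 = 63
Qs = 8 + 1*14 = 22
Shortage = Qd - Qs = 63 - 22 = 41

41


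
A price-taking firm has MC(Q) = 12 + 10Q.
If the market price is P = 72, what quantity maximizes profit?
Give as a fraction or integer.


In perfect competition, profit is maximized where P = MC.
72 = 12 + 10Q
60 = 10Q
Q* = 60/10 = 6

6


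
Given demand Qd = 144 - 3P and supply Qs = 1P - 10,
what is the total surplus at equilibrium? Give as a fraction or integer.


Find equilibrium: 144 - 3P = 1P - 10
144 + 10 = 4P
P* = 154/4 = 77/2
Q* = 1*77/2 - 10 = 57/2
Inverse demand: P = 48 - Q/3, so P_max = 48
Inverse supply: P = 10 + Q/1, so P_min = 10
CS = (1/2) * 57/2 * (48 - 77/2) = 1083/8
PS = (1/2) * 57/2 * (77/2 - 10) = 3249/8
TS = CS + PS = 1083/8 + 3249/8 = 1083/2

1083/2


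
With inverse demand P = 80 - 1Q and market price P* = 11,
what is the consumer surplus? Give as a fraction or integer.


Maximum willingness to pay (at Q=0): P_max = 80
Quantity demanded at P* = 11:
Q* = (80 - 11)/1 = 69
CS = (1/2) * Q* * (P_max - P*)
CS = (1/2) * 69 * (80 - 11)
CS = (1/2) * 69 * 69 = 4761/2

4761/2


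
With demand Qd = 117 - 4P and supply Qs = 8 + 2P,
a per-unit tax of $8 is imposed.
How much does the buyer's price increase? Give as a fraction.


With a per-unit tax, the buyer's price increase depends on relative slopes.
Supply slope: d = 2, Demand slope: b = 4
Buyer's price increase = d * tax / (b + d)
= 2 * 8 / (4 + 2)
= 16 / 6 = 8/3

8/3


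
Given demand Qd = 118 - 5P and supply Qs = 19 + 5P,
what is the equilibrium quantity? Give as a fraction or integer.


First find equilibrium price:
118 - 5P = 19 + 5P
P* = 99/10 = 99/10
Then substitute into demand:
Q* = 118 - 5 * 99/10 = 137/2

137/2


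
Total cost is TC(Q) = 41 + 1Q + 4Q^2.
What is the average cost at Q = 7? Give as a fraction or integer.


TC(7) = 41 + 1*7 + 4*7^2
TC(7) = 41 + 7 + 196 = 244
AC = TC/Q = 244/7 = 244/7

244/7


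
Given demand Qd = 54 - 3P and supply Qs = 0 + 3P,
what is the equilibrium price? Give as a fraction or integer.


At equilibrium, Qd = Qs.
54 - 3P = 0 + 3P
54 - 0 = 3P + 3P
54 = 6P
P* = 54/6 = 9

9


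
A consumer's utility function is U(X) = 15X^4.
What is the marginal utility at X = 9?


MU = dU/dX = 15*4*X^(4-1)
MU = 60*X^3
At X = 9:
MU = 60 * 9^3
MU = 60 * 729 = 43740

43740


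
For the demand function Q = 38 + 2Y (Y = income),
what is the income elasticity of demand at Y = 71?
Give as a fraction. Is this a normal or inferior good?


dQ/dY = 2
At Y = 71: Q = 38 + 2*71 = 180
Ey = (dQ/dY)(Y/Q) = 2 * 71 / 180 = 71/90
Since Ey > 0, this is a normal good.

71/90 (normal good)


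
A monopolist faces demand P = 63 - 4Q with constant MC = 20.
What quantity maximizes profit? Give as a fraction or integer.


TR = P*Q = (63 - 4Q)Q = 63Q - 4Q^2
MR = dTR/dQ = 63 - 8Q
Set MR = MC:
63 - 8Q = 20
43 = 8Q
Q* = 43/8 = 43/8

43/8


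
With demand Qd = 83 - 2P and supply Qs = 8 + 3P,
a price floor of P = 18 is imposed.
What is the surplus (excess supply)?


At P = 18:
Qd = 83 - 2*18 = 47
Qs = 8 + 3*18 = 62
Surplus = Qs - Qd = 62 - 47 = 15

15


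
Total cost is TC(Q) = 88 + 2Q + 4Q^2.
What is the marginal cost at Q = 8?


MC = dTC/dQ = 2 + 2*4*Q
At Q = 8:
MC = 2 + 8*8
MC = 2 + 64 = 66

66


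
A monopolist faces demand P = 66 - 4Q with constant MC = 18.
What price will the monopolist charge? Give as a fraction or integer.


MR = 66 - 8Q
Set MR = MC: 66 - 8Q = 18
Q* = 6
Substitute into demand:
P* = 66 - 4*6 = 42

42


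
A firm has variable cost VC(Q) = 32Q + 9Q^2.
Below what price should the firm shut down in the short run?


AVC(Q) = VC(Q)/Q = 32 + 9Q
AVC is increasing in Q, so minimum AVC is at Q -> 0+.
Min AVC = 32
The firm should shut down if P < 32.

32


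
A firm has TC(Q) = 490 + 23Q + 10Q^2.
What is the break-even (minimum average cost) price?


AC(Q) = 490/Q + 23 + 10Q
To minimize: dAC/dQ = -490/Q^2 + 10 = 0
Q^2 = 490/10 = 49
Q* = 7
Min AC = 490/7 + 23 + 10*7
Min AC = 70 + 23 + 70 = 163

163


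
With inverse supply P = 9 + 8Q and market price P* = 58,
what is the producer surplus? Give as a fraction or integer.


Minimum supply price (at Q=0): P_min = 9
Quantity supplied at P* = 58:
Q* = (58 - 9)/8 = 49/8
PS = (1/2) * Q* * (P* - P_min)
PS = (1/2) * 49/8 * (58 - 9)
PS = (1/2) * 49/8 * 49 = 2401/16

2401/16


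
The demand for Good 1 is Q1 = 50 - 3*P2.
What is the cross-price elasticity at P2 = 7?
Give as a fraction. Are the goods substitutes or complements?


dQ1/dP2 = -3
At P2 = 7: Q1 = 50 - 3*7 = 29
Exy = (dQ1/dP2)(P2/Q1) = -3 * 7 / 29 = -21/29
Since Exy < 0, the goods are complements.

-21/29 (complements)


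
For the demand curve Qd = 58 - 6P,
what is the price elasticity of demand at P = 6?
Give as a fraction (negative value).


dQ/dP = -6
At P = 6: Q = 58 - 6*6 = 22
E = (dQ/dP)(P/Q) = (-6)(6/22) = -18/11

-18/11


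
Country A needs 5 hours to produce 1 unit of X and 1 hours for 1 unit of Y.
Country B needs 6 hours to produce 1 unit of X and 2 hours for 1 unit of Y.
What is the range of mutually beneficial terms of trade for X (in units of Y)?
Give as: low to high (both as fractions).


Opportunity cost of X for Country A = hours_X / hours_Y = 5/1 = 5 units of Y
Opportunity cost of X for Country B = hours_X / hours_Y = 6/2 = 3 units of Y
Terms of trade must be between the two opportunity costs.
Range: 3 to 5

3 to 5


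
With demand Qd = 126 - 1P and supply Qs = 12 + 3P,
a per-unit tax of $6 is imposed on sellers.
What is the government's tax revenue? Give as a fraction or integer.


With tax on sellers, new supply: Qs' = 12 + 3(P - 6)
= 3P - 6
New equilibrium quantity:
Q_new = 93
Tax revenue = tax * Q_new = 6 * 93 = 558

558


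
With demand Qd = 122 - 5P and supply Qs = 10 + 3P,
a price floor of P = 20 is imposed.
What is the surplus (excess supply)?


At P = 20:
Qd = 122 - 5*20 = 22
Qs = 10 + 3*20 = 70
Surplus = Qs - Qd = 70 - 22 = 48

48


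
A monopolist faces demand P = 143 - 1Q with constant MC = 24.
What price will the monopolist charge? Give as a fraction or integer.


MR = 143 - 2Q
Set MR = MC: 143 - 2Q = 24
Q* = 119/2
Substitute into demand:
P* = 143 - 1*119/2 = 167/2

167/2


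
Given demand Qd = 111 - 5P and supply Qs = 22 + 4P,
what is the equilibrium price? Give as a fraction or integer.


At equilibrium, Qd = Qs.
111 - 5P = 22 + 4P
111 - 22 = 5P + 4P
89 = 9P
P* = 89/9 = 89/9

89/9


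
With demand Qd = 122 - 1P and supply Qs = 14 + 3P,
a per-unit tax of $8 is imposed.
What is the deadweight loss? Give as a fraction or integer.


Pre-tax equilibrium quantity: Q* = 95
Post-tax equilibrium quantity: Q_tax = 89
Reduction in quantity: Q* - Q_tax = 6
DWL = (1/2) * tax * (Q* - Q_tax)
DWL = (1/2) * 8 * 6 = 24

24


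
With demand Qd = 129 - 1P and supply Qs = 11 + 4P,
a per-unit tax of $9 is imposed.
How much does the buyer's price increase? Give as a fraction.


With a per-unit tax, the buyer's price increase depends on relative slopes.
Supply slope: d = 4, Demand slope: b = 1
Buyer's price increase = d * tax / (b + d)
= 4 * 9 / (1 + 4)
= 36 / 5 = 36/5

36/5


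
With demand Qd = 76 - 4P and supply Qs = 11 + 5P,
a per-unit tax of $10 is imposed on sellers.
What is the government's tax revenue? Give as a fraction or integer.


With tax on sellers, new supply: Qs' = 11 + 5(P - 10)
= 5P - 39
New equilibrium quantity:
Q_new = 224/9
Tax revenue = tax * Q_new = 10 * 224/9 = 2240/9

2240/9


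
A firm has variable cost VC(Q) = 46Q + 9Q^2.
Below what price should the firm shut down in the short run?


AVC(Q) = VC(Q)/Q = 46 + 9Q
AVC is increasing in Q, so minimum AVC is at Q -> 0+.
Min AVC = 46
The firm should shut down if P < 46.

46


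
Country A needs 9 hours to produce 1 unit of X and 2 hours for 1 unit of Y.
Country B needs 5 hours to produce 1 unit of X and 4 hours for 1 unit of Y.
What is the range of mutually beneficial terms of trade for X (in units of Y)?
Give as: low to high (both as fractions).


Opportunity cost of X for Country A = hours_X / hours_Y = 9/2 = 9/2 units of Y
Opportunity cost of X for Country B = hours_X / hours_Y = 5/4 = 5/4 units of Y
Terms of trade must be between the two opportunity costs.
Range: 5/4 to 9/2

5/4 to 9/2


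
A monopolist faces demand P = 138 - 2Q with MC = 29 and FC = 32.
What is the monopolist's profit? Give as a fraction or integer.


MR = MC: 138 - 4Q = 29
Q* = 109/4
P* = 138 - 2*109/4 = 167/2
Profit = (P* - MC)*Q* - FC
= (167/2 - 29)*109/4 - 32
= 109/2*109/4 - 32
= 11881/8 - 32 = 11625/8

11625/8


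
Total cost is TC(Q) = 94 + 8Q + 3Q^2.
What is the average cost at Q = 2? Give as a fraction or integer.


TC(2) = 94 + 8*2 + 3*2^2
TC(2) = 94 + 16 + 12 = 122
AC = TC/Q = 122/2 = 61

61


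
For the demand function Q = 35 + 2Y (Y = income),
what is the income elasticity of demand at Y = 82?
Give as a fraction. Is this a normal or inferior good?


dQ/dY = 2
At Y = 82: Q = 35 + 2*82 = 199
Ey = (dQ/dY)(Y/Q) = 2 * 82 / 199 = 164/199
Since Ey > 0, this is a normal good.

164/199 (normal good)


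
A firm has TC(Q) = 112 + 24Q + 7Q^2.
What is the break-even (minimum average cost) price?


AC(Q) = 112/Q + 24 + 7Q
To minimize: dAC/dQ = -112/Q^2 + 7 = 0
Q^2 = 112/7 = 16
Q* = 4
Min AC = 112/4 + 24 + 7*4
Min AC = 28 + 24 + 28 = 80

80


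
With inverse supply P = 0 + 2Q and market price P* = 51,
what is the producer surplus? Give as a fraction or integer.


Minimum supply price (at Q=0): P_min = 0
Quantity supplied at P* = 51:
Q* = (51 - 0)/2 = 51/2
PS = (1/2) * Q* * (P* - P_min)
PS = (1/2) * 51/2 * (51 - 0)
PS = (1/2) * 51/2 * 51 = 2601/4

2601/4


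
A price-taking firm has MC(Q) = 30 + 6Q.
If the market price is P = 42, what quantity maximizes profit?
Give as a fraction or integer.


In perfect competition, profit is maximized where P = MC.
42 = 30 + 6Q
12 = 6Q
Q* = 12/6 = 2

2


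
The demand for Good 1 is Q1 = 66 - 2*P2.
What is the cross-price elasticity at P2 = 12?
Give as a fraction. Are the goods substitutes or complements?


dQ1/dP2 = -2
At P2 = 12: Q1 = 66 - 2*12 = 42
Exy = (dQ1/dP2)(P2/Q1) = -2 * 12 / 42 = -4/7
Since Exy < 0, the goods are complements.

-4/7 (complements)


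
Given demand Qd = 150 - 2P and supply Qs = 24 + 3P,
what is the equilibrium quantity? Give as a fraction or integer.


First find equilibrium price:
150 - 2P = 24 + 3P
P* = 126/5 = 126/5
Then substitute into demand:
Q* = 150 - 2 * 126/5 = 498/5

498/5


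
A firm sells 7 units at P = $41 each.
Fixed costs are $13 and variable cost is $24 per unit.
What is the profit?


Total Revenue = P * Q = 41 * 7 = $287
Total Cost = FC + VC*Q = 13 + 24*7 = $181
Profit = TR - TC = 287 - 181 = $106

$106


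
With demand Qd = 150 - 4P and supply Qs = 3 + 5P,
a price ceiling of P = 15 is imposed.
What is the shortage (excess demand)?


At P = 15:
Qd = 150 - 4*15 = 90
Qs = 3 + 5*15 = 78
Shortage = Qd - Qs = 90 - 78 = 12

12


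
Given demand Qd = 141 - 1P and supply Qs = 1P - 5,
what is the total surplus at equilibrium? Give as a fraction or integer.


Find equilibrium: 141 - 1P = 1P - 5
141 + 5 = 2P
P* = 146/2 = 73
Q* = 1*73 - 5 = 68
Inverse demand: P = 141 - Q/1, so P_max = 141
Inverse supply: P = 5 + Q/1, so P_min = 5
CS = (1/2) * 68 * (141 - 73) = 2312
PS = (1/2) * 68 * (73 - 5) = 2312
TS = CS + PS = 2312 + 2312 = 4624

4624


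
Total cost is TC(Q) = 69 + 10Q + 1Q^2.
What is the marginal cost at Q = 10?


MC = dTC/dQ = 10 + 2*1*Q
At Q = 10:
MC = 10 + 2*10
MC = 10 + 20 = 30

30


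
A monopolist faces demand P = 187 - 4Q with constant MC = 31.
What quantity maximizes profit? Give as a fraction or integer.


TR = P*Q = (187 - 4Q)Q = 187Q - 4Q^2
MR = dTR/dQ = 187 - 8Q
Set MR = MC:
187 - 8Q = 31
156 = 8Q
Q* = 156/8 = 39/2

39/2


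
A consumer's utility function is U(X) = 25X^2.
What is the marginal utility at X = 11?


MU = dU/dX = 25*2*X^(2-1)
MU = 50*X^1
At X = 11:
MU = 50 * 11^1
MU = 50 * 11 = 550

550


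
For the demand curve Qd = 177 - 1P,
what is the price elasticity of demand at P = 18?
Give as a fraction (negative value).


dQ/dP = -1
At P = 18: Q = 177 - 1*18 = 159
E = (dQ/dP)(P/Q) = (-1)(18/159) = -6/53

-6/53


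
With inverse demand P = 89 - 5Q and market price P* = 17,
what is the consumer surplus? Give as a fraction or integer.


Maximum willingness to pay (at Q=0): P_max = 89
Quantity demanded at P* = 17:
Q* = (89 - 17)/5 = 72/5
CS = (1/2) * Q* * (P_max - P*)
CS = (1/2) * 72/5 * (89 - 17)
CS = (1/2) * 72/5 * 72 = 2592/5

2592/5


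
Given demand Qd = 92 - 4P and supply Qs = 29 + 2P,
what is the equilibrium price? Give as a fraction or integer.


At equilibrium, Qd = Qs.
92 - 4P = 29 + 2P
92 - 29 = 4P + 2P
63 = 6P
P* = 63/6 = 21/2

21/2
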